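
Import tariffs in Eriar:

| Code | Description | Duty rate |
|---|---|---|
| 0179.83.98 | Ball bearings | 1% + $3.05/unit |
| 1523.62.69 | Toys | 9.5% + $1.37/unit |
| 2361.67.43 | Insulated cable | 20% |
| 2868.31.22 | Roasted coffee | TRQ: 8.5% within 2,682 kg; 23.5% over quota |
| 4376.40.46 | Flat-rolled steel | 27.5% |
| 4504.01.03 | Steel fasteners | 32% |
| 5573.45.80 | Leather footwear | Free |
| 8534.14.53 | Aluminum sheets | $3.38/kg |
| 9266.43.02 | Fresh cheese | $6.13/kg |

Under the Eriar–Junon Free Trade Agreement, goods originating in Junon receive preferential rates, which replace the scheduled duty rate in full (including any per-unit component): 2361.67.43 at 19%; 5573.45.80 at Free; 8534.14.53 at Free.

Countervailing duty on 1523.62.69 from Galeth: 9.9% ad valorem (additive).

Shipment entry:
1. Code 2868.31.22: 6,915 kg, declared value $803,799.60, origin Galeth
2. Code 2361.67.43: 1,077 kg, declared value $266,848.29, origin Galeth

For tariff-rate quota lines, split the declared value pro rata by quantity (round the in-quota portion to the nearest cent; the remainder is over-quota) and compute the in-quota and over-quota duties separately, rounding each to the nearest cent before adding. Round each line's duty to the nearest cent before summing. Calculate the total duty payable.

Line 1 (2868.31.22, Galeth, 6,915 kg, $803,799.60):
Code 2868.31.22 is under a tariff-rate quota (threshold 2,682 kg). In-quota: 2,682 kg at 8.5%; over-quota: 4,233 kg at 23.5%.
Pro-rata value split: in-quota = $803,799.60 × 2,682/6,915 = $311,755.68; over-quota = $803,799.60 − $311,755.68 = $492,043.92.
In-quota duty = $311,755.68 × 8.5% = $26,499.23. Over-quota duty = $492,043.92 × 23.5% = $115,630.32.
Line duty = $26,499.23 + $115,630.32 = $142,129.55.
Line 2 (2361.67.43, Galeth, 1,077 kg, $266,848.29):
Base rate for 2361.67.43 is 20%.
2361.67.43 has an FTA preferential rate, but origin Galeth is not Junon; base rate stands.
Duty = $266,848.29 × 20% = $53,369.66.
Total = $142,129.55 + $53,369.66 = $195,499.21.

$195,499.21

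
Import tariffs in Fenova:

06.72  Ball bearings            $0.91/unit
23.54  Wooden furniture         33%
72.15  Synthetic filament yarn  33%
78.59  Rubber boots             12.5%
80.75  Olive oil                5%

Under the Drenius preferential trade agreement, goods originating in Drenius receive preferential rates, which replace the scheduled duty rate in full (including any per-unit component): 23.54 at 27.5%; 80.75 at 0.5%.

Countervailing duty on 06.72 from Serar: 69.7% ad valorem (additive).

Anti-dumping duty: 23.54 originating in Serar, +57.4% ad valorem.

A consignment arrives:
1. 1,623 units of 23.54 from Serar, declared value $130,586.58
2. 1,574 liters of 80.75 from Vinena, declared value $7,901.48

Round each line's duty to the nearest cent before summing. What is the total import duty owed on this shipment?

$118,445.34

Line 1 (23.54, Serar, 1,623 units, $130,586.58):
Base rate for 23.54 is 33%.
23.54 has an FTA preferential rate, but origin Serar is not Drenius; base rate stands.
Additional duty on 23.54 from Serar: +57.4%. Applied ad valorem rate: 33% + 57.4% = 90.4%.
Duty = $130,586.58 × 90.4% = $118,050.27.
Line 2 (80.75, Vinena, 1,574 liters, $7,901.48):
Base rate for 80.75 is 5%.
80.75 has an FTA preferential rate, but origin Vinena is not Drenius; base rate stands.
Duty = $7,901.48 × 5% = $395.07.
Total = $118,050.27 + $395.07 = $118,445.34.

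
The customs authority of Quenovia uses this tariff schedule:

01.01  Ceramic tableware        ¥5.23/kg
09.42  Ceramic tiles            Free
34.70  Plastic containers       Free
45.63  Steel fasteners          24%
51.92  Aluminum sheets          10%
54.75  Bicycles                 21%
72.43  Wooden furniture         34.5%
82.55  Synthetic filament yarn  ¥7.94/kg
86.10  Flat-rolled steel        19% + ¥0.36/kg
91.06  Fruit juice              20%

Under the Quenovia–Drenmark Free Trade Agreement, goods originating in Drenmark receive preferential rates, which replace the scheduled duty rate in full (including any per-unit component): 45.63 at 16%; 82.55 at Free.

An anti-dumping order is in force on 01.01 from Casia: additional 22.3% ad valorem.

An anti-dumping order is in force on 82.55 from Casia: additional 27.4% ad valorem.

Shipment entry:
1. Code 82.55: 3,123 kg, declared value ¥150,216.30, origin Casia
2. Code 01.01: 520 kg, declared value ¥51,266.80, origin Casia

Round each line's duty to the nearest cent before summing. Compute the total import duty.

¥80,107.99

Line 1 (82.55, Casia, 3,123 kg, ¥150,216.30):
Base rate for 82.55 is ¥7.94/kg.
82.55 has an FTA preferential rate, but origin Casia is not Drenmark; base rate stands.
Additional duty on 82.55 from Casia: +27.4% ad valorem. Applied ad valorem rate = 27.4%.
Duty = ¥150,216.30 × 27.4% + 3,123 × ¥7.94 = ¥65,955.89.
Line 2 (01.01, Casia, 520 kg, ¥51,266.80):
Base rate for 01.01 is ¥5.23/kg.
Additional duty on 01.01 from Casia: +22.3% ad valorem. Applied ad valorem rate = 22.3%.
Duty = ¥51,266.80 × 22.3% + 520 × ¥5.23 = ¥14,152.10.
Total = ¥65,955.89 + ¥14,152.10 = ¥80,107.99.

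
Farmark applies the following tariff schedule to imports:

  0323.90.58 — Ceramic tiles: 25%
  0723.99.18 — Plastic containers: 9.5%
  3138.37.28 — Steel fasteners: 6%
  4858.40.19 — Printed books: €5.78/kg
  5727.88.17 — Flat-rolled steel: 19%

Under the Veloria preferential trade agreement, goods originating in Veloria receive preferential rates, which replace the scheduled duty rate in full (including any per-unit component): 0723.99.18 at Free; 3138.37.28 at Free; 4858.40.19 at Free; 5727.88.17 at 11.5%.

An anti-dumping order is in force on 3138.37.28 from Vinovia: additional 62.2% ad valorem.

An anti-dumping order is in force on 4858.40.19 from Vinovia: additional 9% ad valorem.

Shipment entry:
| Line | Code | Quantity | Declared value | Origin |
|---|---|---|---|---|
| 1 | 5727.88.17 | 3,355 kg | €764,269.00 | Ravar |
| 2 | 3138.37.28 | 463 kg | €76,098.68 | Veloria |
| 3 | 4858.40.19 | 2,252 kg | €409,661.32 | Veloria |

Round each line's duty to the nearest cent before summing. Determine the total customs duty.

€145,211.11

Line 1 (5727.88.17, Ravar, 3,355 kg, €764,269.00):
Base rate for 5727.88.17 is 19%.
5727.88.17 has an FTA preferential rate, but origin Ravar is not Veloria; base rate stands.
Duty = €764,269.00 × 19% = €145,211.11.
Line 2 (3138.37.28, Veloria, 463 kg, €76,098.68):
Base rate for 3138.37.28 is 6%.
Origin Veloria qualifies under the Farmark–Veloria agreement and 3138.37.28 is covered: preferential rate Free applies instead.
The additional-duty order on 3138.37.28 targets Vinovia, not Veloria; it does not apply.
Duty = €76,098.68 × 0% = €0.00.
Line 3 (4858.40.19, Veloria, 2,252 kg, €409,661.32):
Base rate for 4858.40.19 is €5.78/kg.
Origin Veloria qualifies under the Farmark–Veloria agreement and 4858.40.19 is covered: preferential rate Free applies instead.
The additional-duty order on 4858.40.19 targets Vinovia, not Veloria; it does not apply.
Duty = €409,661.32 × 0% = €0.00.
Total = €145,211.11 + €0.00 + €0.00 = €145,211.11.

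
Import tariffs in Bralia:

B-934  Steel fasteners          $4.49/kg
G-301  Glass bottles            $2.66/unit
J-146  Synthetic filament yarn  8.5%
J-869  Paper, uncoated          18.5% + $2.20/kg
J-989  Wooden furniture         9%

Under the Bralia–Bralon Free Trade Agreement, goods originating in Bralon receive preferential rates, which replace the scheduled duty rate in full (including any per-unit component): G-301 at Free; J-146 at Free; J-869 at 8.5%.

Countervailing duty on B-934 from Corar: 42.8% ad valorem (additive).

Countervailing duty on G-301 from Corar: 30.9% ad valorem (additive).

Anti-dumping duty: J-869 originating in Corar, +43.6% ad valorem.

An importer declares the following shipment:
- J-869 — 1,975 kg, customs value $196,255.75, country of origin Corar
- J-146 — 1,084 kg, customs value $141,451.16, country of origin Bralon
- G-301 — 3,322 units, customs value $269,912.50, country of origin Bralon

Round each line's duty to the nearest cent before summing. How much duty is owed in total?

Line 1 (J-869, Corar, 1,975 kg, $196,255.75):
Base rate for J-869 is 18.5% + $2.20/kg.
J-869 has an FTA preferential rate, but origin Corar is not Bralon; base rate stands.
Additional duty on J-869 from Corar: +43.6%. Applied ad valorem rate: 18.5% + 43.6% = 62.1%.
Duty = $196,255.75 × 62.1% + 1,975 × $2.20 = $126,219.82.
Line 2 (J-146, Bralon, 1,084 kg, $141,451.16):
Base rate for J-146 is 8.5%.
Origin Bralon qualifies under the Bralia–Bralon agreement and J-146 is covered: preferential rate Free applies instead.
Duty = $141,451.16 × 0% = $0.00.
Line 3 (G-301, Bralon, 3,322 units, $269,912.50):
Base rate for G-301 is $2.66/unit.
Origin Bralon qualifies under the Bralia–Bralon agreement and G-301 is covered: preferential rate Free applies instead.
The additional-duty order on G-301 targets Corar, not Bralon; it does not apply.
Duty = $269,912.50 × 0% = $0.00.
Total = $126,219.82 + $0.00 + $0.00 = $126,219.82.

$126,219.82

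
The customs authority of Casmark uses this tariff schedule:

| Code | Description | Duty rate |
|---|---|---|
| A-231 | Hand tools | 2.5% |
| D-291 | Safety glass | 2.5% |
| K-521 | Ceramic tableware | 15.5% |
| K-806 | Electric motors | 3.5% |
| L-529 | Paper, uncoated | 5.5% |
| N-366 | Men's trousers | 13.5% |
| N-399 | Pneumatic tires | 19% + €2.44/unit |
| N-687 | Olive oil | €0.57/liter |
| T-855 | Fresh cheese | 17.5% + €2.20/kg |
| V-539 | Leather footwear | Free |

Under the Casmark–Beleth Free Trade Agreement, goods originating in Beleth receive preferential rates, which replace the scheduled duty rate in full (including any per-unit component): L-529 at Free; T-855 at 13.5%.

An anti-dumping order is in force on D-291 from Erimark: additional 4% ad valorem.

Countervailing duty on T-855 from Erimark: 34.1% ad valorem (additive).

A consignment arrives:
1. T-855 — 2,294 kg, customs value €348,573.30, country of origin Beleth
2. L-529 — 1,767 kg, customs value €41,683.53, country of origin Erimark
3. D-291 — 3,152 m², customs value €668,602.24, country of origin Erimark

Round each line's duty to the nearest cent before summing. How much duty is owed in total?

€92,809.14

Line 1 (T-855, Beleth, 2,294 kg, €348,573.30):
Base rate for T-855 is 17.5% + €2.20/kg.
Origin Beleth qualifies under the Casmark–Beleth agreement and T-855 is covered: preferential rate 13.5% applies instead.
The additional-duty order on T-855 targets Erimark, not Beleth; it does not apply.
Duty = €348,573.30 × 13.5% = €47,057.40.
Line 2 (L-529, Erimark, 1,767 kg, €41,683.53):
Base rate for L-529 is 5.5%.
L-529 has an FTA preferential rate, but origin Erimark is not Beleth; base rate stands.
Duty = €41,683.53 × 5.5% = €2,292.59.
Line 3 (D-291, Erimark, 3,152 m², €668,602.24):
Base rate for D-291 is 2.5%.
Additional duty on D-291 from Erimark: +4%. Applied ad valorem rate: 2.5% + 4% = 6.5%.
Duty = €668,602.24 × 6.5% = €43,459.15.
Total = €47,057.40 + €2,292.59 + €43,459.15 = €92,809.14.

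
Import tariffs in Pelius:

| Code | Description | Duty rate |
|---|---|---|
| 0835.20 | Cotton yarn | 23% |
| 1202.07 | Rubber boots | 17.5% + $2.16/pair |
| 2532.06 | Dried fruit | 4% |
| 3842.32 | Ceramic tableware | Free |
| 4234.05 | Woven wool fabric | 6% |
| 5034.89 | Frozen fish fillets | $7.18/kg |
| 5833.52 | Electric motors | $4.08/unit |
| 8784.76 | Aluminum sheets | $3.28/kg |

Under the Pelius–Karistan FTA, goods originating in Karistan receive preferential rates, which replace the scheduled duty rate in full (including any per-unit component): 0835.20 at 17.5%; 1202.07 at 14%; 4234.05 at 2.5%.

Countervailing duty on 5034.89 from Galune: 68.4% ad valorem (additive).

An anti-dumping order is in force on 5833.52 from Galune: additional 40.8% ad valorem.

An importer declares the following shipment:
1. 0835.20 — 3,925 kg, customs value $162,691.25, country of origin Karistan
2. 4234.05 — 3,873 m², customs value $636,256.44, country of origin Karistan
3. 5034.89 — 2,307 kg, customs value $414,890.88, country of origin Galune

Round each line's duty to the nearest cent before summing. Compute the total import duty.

Line 1 (0835.20, Karistan, 3,925 kg, $162,691.25):
Base rate for 0835.20 is 23%.
Origin Karistan qualifies under the Pelius–Karistan agreement and 0835.20 is covered: preferential rate 17.5% applies instead.
Duty = $162,691.25 × 17.5% = $28,470.97.
Line 2 (4234.05, Karistan, 3,873 m², $636,256.44):
Base rate for 4234.05 is 6%.
Origin Karistan qualifies under the Pelius–Karistan agreement and 4234.05 is covered: preferential rate 2.5% applies instead.
Duty = $636,256.44 × 2.5% = $15,906.41.
Line 3 (5034.89, Galune, 2,307 kg, $414,890.88):
Base rate for 5034.89 is $7.18/kg.
Additional duty on 5034.89 from Galune: +68.4% ad valorem. Applied ad valorem rate = 68.4%.
Duty = $414,890.88 × 68.4% + 2,307 × $7.18 = $300,349.62.
Total = $28,470.97 + $15,906.41 + $300,349.62 = $344,727.00.

$344,727.00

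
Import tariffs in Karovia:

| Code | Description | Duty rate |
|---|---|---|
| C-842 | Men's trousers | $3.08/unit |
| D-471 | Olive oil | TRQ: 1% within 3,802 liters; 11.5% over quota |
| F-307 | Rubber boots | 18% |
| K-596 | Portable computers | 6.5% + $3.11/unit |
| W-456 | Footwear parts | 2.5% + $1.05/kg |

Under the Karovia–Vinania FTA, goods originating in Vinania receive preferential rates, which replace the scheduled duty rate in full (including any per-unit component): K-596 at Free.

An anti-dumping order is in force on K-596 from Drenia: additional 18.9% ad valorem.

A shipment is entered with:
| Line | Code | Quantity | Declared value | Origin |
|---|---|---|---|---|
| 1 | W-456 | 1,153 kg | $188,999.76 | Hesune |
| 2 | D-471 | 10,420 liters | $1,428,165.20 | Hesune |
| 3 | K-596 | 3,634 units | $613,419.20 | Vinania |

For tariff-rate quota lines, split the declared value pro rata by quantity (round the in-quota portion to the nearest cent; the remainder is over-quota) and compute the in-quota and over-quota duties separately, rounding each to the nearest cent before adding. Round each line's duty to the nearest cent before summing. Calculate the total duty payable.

Line 1 (W-456, Hesune, 1,153 kg, $188,999.76):
Base rate for W-456 is 2.5% + $1.05/kg.
Duty = $188,999.76 × 2.5% + 1,153 × $1.05 = $5,935.64.
Line 2 (D-471, Hesune, 10,420 liters, $1,428,165.20):
Code D-471 is under a tariff-rate quota (threshold 3,802 liters). In-quota: 3,802 liters at 1%; over-quota: 6,618 liters at 11.5%.
Pro-rata value split: in-quota = $1,428,165.20 × 3,802/10,420 = $521,102.12; over-quota = $1,428,165.20 − $521,102.12 = $907,063.08.
In-quota duty = $521,102.12 × 1% = $5,211.02. Over-quota duty = $907,063.08 × 11.5% = $104,312.25.
Line duty = $5,211.02 + $104,312.25 = $109,523.27.
Line 3 (K-596, Vinania, 3,634 units, $613,419.20):
Base rate for K-596 is 6.5% + $3.11/unit.
Origin Vinania qualifies under the Karovia–Vinania agreement and K-596 is covered: preferential rate Free applies instead.
The additional-duty order on K-596 targets Drenia, not Vinania; it does not apply.
Duty = $613,419.20 × 0% = $0.00.
Total = $5,935.64 + $109,523.27 + $0.00 = $115,458.91.

$115,458.91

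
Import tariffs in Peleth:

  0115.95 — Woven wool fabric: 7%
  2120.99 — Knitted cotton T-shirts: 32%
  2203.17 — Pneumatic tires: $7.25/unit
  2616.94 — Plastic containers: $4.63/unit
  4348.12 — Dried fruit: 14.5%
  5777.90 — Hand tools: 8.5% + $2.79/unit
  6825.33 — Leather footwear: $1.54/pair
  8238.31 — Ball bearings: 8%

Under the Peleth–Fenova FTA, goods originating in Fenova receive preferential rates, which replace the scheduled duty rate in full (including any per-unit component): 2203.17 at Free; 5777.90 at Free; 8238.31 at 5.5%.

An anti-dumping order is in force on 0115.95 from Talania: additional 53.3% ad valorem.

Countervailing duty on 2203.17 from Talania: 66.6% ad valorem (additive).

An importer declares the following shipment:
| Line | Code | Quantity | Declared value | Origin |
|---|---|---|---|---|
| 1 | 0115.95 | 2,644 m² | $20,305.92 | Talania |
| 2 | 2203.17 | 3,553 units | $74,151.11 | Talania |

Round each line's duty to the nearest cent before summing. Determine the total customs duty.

Line 1 (0115.95, Talania, 2,644 m², $20,305.92):
Base rate for 0115.95 is 7%.
Additional duty on 0115.95 from Talania: +53.3%. Applied ad valorem rate: 7% + 53.3% = 60.3%.
Duty = $20,305.92 × 60.3% = $12,244.47.
Line 2 (2203.17, Talania, 3,553 units, $74,151.11):
Base rate for 2203.17 is $7.25/unit.
2203.17 has an FTA preferential rate, but origin Talania is not Fenova; base rate stands.
Additional duty on 2203.17 from Talania: +66.6% ad valorem. Applied ad valorem rate = 66.6%.
Duty = $74,151.11 × 66.6% + 3,553 × $7.25 = $75,143.89.
Total = $12,244.47 + $75,143.89 = $87,388.36.

$87,388.36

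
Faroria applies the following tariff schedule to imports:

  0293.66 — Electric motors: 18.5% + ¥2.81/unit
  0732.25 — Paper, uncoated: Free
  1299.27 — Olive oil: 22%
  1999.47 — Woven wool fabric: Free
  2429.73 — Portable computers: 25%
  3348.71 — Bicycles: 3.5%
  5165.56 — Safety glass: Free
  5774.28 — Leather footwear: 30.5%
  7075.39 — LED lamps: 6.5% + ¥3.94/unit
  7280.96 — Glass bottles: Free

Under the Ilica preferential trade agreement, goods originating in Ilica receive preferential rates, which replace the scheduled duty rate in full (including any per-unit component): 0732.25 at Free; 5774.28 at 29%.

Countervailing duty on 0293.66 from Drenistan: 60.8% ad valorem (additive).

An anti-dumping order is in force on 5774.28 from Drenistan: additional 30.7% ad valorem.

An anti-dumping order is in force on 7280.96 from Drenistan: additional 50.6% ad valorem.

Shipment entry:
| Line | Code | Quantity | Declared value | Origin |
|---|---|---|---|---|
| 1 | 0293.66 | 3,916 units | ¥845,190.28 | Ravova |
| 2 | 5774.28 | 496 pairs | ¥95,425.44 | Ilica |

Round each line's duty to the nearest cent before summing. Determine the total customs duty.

¥195,037.54

Line 1 (0293.66, Ravova, 3,916 units, ¥845,190.28):
Base rate for 0293.66 is 18.5% + ¥2.81/unit.
The additional-duty order on 0293.66 targets Drenistan, not Ravova; it does not apply.
Duty = ¥845,190.28 × 18.5% + 3,916 × ¥2.81 = ¥167,364.16.
Line 2 (5774.28, Ilica, 496 pairs, ¥95,425.44):
Base rate for 5774.28 is 30.5%.
Origin Ilica qualifies under the Faroria–Ilica agreement and 5774.28 is covered: preferential rate 29% applies instead.
The additional-duty order on 5774.28 targets Drenistan, not Ilica; it does not apply.
Duty = ¥95,425.44 × 29% = ¥27,673.38.
Total = ¥167,364.16 + ¥27,673.38 = ¥195,037.54.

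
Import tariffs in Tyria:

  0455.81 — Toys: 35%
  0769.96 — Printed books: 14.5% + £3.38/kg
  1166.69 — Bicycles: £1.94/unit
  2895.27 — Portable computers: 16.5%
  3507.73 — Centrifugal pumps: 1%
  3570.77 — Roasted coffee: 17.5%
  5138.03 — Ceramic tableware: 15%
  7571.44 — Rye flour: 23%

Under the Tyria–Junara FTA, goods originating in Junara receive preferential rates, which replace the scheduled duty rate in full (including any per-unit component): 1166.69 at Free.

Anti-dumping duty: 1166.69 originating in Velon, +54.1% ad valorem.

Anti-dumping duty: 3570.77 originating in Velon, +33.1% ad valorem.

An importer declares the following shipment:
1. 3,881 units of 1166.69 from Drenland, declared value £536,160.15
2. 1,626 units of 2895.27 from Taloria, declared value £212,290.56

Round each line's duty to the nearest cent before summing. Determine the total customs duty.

£42,557.08

Line 1 (1166.69, Drenland, 3,881 units, £536,160.15):
Base rate for 1166.69 is £1.94/unit.
1166.69 has an FTA preferential rate, but origin Drenland is not Junara; base rate stands.
The additional-duty order on 1166.69 targets Velon, not Drenland; it does not apply.
Duty = 3,881 × £1.94 = £7,529.14.
Line 2 (2895.27, Taloria, 1,626 units, £212,290.56):
Base rate for 2895.27 is 16.5%.
Duty = £212,290.56 × 16.5% = £35,027.94.
Total = £7,529.14 + £35,027.94 = £42,557.08.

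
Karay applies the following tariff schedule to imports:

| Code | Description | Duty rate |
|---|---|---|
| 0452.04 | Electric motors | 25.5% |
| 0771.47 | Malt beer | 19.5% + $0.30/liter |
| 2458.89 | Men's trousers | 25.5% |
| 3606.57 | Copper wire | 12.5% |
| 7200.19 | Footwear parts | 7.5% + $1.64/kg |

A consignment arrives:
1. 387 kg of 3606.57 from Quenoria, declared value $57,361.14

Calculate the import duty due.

$7,170.14

Line 1 (3606.57, Quenoria, 387 kg, $57,361.14):
Base rate for 3606.57 is 12.5%.
Duty = $57,361.14 × 12.5% = $7,170.14.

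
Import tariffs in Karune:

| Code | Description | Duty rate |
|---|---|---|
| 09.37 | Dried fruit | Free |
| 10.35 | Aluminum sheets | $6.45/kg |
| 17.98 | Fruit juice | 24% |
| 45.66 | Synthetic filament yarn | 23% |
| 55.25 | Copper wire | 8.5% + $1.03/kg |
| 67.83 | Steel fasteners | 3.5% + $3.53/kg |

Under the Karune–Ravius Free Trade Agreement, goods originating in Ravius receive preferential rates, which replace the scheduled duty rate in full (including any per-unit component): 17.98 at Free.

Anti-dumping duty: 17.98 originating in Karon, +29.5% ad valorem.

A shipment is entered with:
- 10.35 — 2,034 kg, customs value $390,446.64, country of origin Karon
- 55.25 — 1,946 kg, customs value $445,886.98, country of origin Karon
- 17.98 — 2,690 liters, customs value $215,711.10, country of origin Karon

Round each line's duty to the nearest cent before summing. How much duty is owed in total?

$168,429.51

Line 1 (10.35, Karon, 2,034 kg, $390,446.64):
Base rate for 10.35 is $6.45/kg.
Duty = 2,034 × $6.45 = $13,119.30.
Line 2 (55.25, Karon, 1,946 kg, $445,886.98):
Base rate for 55.25 is 8.5% + $1.03/kg.
Duty = $445,886.98 × 8.5% + 1,946 × $1.03 = $39,904.77.
Line 3 (17.98, Karon, 2,690 liters, $215,711.10):
Base rate for 17.98 is 24%.
17.98 has an FTA preferential rate, but origin Karon is not Ravius; base rate stands.
Additional duty on 17.98 from Karon: +29.5%. Applied ad valorem rate: 24% + 29.5% = 53.5%.
Duty = $215,711.10 × 53.5% = $115,405.44.
Total = $13,119.30 + $39,904.77 + $115,405.44 = $168,429.51.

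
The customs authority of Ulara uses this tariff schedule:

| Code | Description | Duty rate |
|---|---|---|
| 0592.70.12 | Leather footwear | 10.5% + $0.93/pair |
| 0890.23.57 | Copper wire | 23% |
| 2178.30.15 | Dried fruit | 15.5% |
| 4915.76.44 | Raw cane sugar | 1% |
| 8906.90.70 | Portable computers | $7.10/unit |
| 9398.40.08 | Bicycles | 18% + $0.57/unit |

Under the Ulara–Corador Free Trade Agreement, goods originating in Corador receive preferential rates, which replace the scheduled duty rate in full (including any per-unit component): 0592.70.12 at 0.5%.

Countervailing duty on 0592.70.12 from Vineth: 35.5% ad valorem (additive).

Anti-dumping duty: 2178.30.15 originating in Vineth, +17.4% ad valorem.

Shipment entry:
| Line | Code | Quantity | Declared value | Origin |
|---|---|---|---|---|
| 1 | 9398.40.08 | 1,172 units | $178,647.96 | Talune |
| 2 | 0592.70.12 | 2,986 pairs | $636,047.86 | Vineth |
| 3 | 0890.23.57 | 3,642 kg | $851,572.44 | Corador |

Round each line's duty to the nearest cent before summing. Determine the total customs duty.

Line 1 (9398.40.08, Talune, 1,172 units, $178,647.96):
Base rate for 9398.40.08 is 18% + $0.57/unit.
Duty = $178,647.96 × 18% + 1,172 × $0.57 = $32,824.67.
Line 2 (0592.70.12, Vineth, 2,986 pairs, $636,047.86):
Base rate for 0592.70.12 is 10.5% + $0.93/pair.
0592.70.12 has an FTA preferential rate, but origin Vineth is not Corador; base rate stands.
Additional duty on 0592.70.12 from Vineth: +35.5%. Applied ad valorem rate: 10.5% + 35.5% = 46%.
Duty = $636,047.86 × 46% + 2,986 × $0.93 = $295,359.00.
Line 3 (0890.23.57, Corador, 3,642 kg, $851,572.44):
Base rate for 0890.23.57 is 23%.
Origin Corador is the FTA partner but 0890.23.57 is not on the preference list; base rate stands.
Duty = $851,572.44 × 23% = $195,861.66.
Total = $32,824.67 + $295,359.00 + $195,861.66 = $524,045.33.

$524,045.33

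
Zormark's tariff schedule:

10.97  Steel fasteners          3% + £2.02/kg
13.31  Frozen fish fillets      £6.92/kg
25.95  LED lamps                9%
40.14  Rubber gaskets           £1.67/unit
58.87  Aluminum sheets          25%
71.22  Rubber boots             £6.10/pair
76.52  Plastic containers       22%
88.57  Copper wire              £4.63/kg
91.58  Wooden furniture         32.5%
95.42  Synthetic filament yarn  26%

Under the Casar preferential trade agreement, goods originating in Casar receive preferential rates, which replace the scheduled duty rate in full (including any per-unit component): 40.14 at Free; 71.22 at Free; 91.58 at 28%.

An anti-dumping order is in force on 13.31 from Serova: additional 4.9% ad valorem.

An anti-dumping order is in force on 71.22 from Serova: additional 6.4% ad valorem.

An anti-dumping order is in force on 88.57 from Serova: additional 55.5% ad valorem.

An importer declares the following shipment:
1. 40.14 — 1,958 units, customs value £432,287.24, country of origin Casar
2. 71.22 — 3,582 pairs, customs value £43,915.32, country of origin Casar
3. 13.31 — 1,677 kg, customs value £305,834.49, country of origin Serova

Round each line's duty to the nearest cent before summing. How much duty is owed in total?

£26,590.73

Line 1 (40.14, Casar, 1,958 units, £432,287.24):
Base rate for 40.14 is £1.67/unit.
Origin Casar qualifies under the Zormark–Casar agreement and 40.14 is covered: preferential rate Free applies instead.
Duty = £432,287.24 × 0% = £0.00.
Line 2 (71.22, Casar, 3,582 pairs, £43,915.32):
Base rate for 71.22 is £6.10/pair.
Origin Casar qualifies under the Zormark–Casar agreement and 71.22 is covered: preferential rate Free applies instead.
The additional-duty order on 71.22 targets Serova, not Casar; it does not apply.
Duty = £43,915.32 × 0% = £0.00.
Line 3 (13.31, Serova, 1,677 kg, £305,834.49):
Base rate for 13.31 is £6.92/kg.
Additional duty on 13.31 from Serova: +4.9% ad valorem. Applied ad valorem rate = 4.9%.
Duty = £305,834.49 × 4.9% + 1,677 × £6.92 = £26,590.73.
Total = £0.00 + £0.00 + £26,590.73 = £26,590.73.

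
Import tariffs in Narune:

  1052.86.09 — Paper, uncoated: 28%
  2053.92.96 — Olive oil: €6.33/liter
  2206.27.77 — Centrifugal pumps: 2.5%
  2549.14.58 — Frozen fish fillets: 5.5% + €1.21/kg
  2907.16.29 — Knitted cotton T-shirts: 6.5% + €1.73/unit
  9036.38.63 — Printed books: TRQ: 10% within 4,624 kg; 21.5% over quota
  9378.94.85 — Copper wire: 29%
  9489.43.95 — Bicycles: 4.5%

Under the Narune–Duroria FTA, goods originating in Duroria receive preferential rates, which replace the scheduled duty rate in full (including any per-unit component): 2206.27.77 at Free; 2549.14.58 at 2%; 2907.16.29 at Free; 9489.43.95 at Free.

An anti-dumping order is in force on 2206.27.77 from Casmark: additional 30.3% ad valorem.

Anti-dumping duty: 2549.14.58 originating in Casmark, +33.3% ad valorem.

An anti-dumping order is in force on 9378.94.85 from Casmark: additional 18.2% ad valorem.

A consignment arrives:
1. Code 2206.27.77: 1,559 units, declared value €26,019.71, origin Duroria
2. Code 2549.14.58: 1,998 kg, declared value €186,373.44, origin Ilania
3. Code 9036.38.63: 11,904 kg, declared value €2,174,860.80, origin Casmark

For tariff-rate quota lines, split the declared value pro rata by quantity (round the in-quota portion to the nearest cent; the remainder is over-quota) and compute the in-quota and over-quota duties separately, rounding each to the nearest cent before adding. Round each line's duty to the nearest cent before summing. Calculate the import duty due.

Line 1 (2206.27.77, Duroria, 1,559 units, €26,019.71):
Base rate for 2206.27.77 is 2.5%.
Origin Duroria qualifies under the Narune–Duroria agreement and 2206.27.77 is covered: preferential rate Free applies instead.
The additional-duty order on 2206.27.77 targets Casmark, not Duroria; it does not apply.
Duty = €26,019.71 × 0% = €0.00.
Line 2 (2549.14.58, Ilania, 1,998 kg, €186,373.44):
Base rate for 2549.14.58 is 5.5% + €1.21/kg.
2549.14.58 has an FTA preferential rate, but origin Ilania is not Duroria; base rate stands.
The additional-duty order on 2549.14.58 targets Casmark, not Ilania; it does not apply.
Duty = €186,373.44 × 5.5% + 1,998 × €1.21 = €12,668.12.
Line 3 (9036.38.63, Casmark, 11,904 kg, €2,174,860.80):
Code 9036.38.63 is under a tariff-rate quota (threshold 4,624 kg). In-quota: 4,624 kg at 10%; over-quota: 7,280 kg at 21.5%.
Pro-rata value split: in-quota = €2,174,860.80 × 4,624/11,904 = €844,804.80; over-quota = €2,174,860.80 − €844,804.80 = €1,330,056.00.
In-quota duty = €844,804.80 × 10% = €84,480.48. Over-quota duty = €1,330,056.00 × 21.5% = €285,962.04.
Line duty = €84,480.48 + €285,962.04 = €370,442.52.
Total = €0.00 + €12,668.12 + €370,442.52 = €383,110.64.

€383,110.64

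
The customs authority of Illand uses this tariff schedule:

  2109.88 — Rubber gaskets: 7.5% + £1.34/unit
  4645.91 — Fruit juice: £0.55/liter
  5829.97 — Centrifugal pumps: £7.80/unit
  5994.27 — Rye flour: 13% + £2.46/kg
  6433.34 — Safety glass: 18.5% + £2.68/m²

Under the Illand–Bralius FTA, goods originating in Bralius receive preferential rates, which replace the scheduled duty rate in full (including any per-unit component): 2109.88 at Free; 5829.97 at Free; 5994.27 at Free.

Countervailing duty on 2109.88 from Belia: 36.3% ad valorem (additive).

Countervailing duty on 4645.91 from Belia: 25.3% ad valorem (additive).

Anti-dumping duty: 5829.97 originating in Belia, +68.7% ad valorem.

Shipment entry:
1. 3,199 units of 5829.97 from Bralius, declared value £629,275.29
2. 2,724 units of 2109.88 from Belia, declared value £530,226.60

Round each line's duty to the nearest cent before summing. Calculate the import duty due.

£235,889.41

Line 1 (5829.97, Bralius, 3,199 units, £629,275.29):
Base rate for 5829.97 is £7.80/unit.
Origin Bralius qualifies under the Illand–Bralius agreement and 5829.97 is covered: preferential rate Free applies instead.
The additional-duty order on 5829.97 targets Belia, not Bralius; it does not apply.
Duty = £629,275.29 × 0% = £0.00.
Line 2 (2109.88, Belia, 2,724 units, £530,226.60):
Base rate for 2109.88 is 7.5% + £1.34/unit.
2109.88 has an FTA preferential rate, but origin Belia is not Bralius; base rate stands.
Additional duty on 2109.88 from Belia: +36.3%. Applied ad valorem rate: 7.5% + 36.3% = 43.8%.
Duty = £530,226.60 × 43.8% + 2,724 × £1.34 = £235,889.41.
Total = £0.00 + £235,889.41 = £235,889.41.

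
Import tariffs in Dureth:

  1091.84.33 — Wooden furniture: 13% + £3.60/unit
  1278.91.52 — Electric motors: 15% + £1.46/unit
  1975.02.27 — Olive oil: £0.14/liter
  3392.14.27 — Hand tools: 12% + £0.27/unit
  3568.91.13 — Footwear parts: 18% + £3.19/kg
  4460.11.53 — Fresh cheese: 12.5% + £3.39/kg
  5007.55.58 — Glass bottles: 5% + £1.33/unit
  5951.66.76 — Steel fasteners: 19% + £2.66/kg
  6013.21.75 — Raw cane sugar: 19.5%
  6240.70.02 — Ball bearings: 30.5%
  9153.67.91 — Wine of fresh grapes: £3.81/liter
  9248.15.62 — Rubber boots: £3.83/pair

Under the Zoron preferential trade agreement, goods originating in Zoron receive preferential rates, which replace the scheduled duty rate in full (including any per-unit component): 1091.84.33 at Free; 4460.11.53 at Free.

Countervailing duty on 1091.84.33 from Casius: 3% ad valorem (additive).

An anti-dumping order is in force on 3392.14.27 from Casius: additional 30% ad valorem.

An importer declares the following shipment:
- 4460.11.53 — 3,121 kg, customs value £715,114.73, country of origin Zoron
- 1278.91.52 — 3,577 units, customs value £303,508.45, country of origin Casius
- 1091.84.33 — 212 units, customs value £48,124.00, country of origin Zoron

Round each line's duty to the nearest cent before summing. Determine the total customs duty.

£50,748.69

Line 1 (4460.11.53, Zoron, 3,121 kg, £715,114.73):
Base rate for 4460.11.53 is 12.5% + £3.39/kg.
Origin Zoron qualifies under the Dureth–Zoron agreement and 4460.11.53 is covered: preferential rate Free applies instead.
Duty = £715,114.73 × 0% = £0.00.
Line 2 (1278.91.52, Casius, 3,577 units, £303,508.45):
Base rate for 1278.91.52 is 15% + £1.46/unit.
Duty = £303,508.45 × 15% + 3,577 × £1.46 = £50,748.69.
Line 3 (1091.84.33, Zoron, 212 units, £48,124.00):
Base rate for 1091.84.33 is 13% + £3.60/unit.
Origin Zoron qualifies under the Dureth–Zoron agreement and 1091.84.33 is covered: preferential rate Free applies instead.
The additional-duty order on 1091.84.33 targets Casius, not Zoron; it does not apply.
Duty = £48,124.00 × 0% = £0.00.
Total = £0.00 + £50,748.69 + £0.00 = £50,748.69.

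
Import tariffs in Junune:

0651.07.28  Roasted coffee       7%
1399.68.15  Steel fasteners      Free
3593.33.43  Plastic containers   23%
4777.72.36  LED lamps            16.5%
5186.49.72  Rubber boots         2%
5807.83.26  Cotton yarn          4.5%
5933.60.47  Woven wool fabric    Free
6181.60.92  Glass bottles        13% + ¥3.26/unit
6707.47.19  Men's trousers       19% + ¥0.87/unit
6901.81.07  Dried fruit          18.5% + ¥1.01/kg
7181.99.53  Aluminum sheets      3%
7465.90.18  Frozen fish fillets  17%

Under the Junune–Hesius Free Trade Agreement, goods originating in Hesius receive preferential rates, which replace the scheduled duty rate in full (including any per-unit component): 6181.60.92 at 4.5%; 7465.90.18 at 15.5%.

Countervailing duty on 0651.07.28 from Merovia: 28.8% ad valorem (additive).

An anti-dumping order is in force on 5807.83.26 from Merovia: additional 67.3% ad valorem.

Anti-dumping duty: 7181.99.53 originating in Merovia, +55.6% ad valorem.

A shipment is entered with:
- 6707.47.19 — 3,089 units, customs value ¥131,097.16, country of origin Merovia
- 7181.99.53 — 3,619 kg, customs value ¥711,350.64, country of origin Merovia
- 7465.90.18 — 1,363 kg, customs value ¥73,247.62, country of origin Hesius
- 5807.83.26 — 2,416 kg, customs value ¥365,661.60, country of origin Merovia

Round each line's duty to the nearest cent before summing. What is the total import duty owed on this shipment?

Line 1 (6707.47.19, Merovia, 3,089 units, ¥131,097.16):
Base rate for 6707.47.19 is 19% + ¥0.87/unit.
Duty = ¥131,097.16 × 19% + 3,089 × ¥0.87 = ¥27,595.89.
Line 2 (7181.99.53, Merovia, 3,619 kg, ¥711,350.64):
Base rate for 7181.99.53 is 3%.
Additional duty on 7181.99.53 from Merovia: +55.6%. Applied ad valorem rate: 3% + 55.6% = 58.6%.
Duty = ¥711,350.64 × 58.6% = ¥416,851.48.
Line 3 (7465.90.18, Hesius, 1,363 kg, ¥73,247.62):
Base rate for 7465.90.18 is 17%.
Origin Hesius qualifies under the Junune–Hesius agreement and 7465.90.18 is covered: preferential rate 15.5% applies instead.
Duty = ¥73,247.62 × 15.5% = ¥11,353.38.
Line 4 (5807.83.26, Merovia, 2,416 kg, ¥365,661.60):
Base rate for 5807.83.26 is 4.5%.
Additional duty on 5807.83.26 from Merovia: +67.3%. Applied ad valorem rate: 4.5% + 67.3% = 71.8%.
Duty = ¥365,661.60 × 71.8% = ¥262,545.03.
Total = ¥27,595.89 + ¥416,851.48 + ¥11,353.38 + ¥262,545.03 = ¥718,345.78.

¥718,345.78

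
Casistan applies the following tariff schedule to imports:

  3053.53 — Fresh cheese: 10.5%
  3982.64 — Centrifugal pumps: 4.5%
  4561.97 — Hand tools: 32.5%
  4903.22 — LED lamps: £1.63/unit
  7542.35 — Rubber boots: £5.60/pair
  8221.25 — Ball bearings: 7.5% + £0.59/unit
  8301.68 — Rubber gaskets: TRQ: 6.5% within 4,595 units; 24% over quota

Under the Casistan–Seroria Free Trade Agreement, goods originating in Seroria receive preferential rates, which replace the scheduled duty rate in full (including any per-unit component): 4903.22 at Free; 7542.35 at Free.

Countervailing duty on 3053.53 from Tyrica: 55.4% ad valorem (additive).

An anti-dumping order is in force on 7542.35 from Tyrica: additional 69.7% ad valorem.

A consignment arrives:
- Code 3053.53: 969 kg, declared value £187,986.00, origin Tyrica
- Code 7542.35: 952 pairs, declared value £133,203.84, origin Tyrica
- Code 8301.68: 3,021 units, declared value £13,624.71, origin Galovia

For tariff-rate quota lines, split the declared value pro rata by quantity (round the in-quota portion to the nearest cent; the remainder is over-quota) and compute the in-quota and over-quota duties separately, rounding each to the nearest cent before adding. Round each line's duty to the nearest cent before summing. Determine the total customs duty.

Line 1 (3053.53, Tyrica, 969 kg, £187,986.00):
Base rate for 3053.53 is 10.5%.
Additional duty on 3053.53 from Tyrica: +55.4%. Applied ad valorem rate: 10.5% + 55.4% = 65.9%.
Duty = £187,986.00 × 65.9% = £123,882.77.
Line 2 (7542.35, Tyrica, 952 pairs, £133,203.84):
Base rate for 7542.35 is £5.60/pair.
7542.35 has an FTA preferential rate, but origin Tyrica is not Seroria; base rate stands.
Additional duty on 7542.35 from Tyrica: +69.7% ad valorem. Applied ad valorem rate = 69.7%.
Duty = £133,203.84 × 69.7% + 952 × £5.60 = £98,174.28.
Line 3 (8301.68, Galovia, 3,021 units, £13,624.71):
Code 8301.68 is under a tariff-rate quota (threshold 4,595 units). Quantity 3,021 units is within the quota, so the in-quota rate 6.5% applies to the full value.
Duty = £13,624.71 × 6.5% = £885.61.
Total = £123,882.77 + £98,174.28 + £885.61 = £222,942.66.

£222,942.66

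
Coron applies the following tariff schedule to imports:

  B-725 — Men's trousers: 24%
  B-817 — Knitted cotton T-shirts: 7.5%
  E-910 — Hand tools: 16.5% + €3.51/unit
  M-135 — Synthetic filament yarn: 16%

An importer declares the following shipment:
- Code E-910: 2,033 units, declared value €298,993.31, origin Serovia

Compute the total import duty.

€56,469.73

Line 1 (E-910, Serovia, 2,033 units, €298,993.31):
Base rate for E-910 is 16.5% + €3.51/unit.
Duty = €298,993.31 × 16.5% + 2,033 × €3.51 = €56,469.73.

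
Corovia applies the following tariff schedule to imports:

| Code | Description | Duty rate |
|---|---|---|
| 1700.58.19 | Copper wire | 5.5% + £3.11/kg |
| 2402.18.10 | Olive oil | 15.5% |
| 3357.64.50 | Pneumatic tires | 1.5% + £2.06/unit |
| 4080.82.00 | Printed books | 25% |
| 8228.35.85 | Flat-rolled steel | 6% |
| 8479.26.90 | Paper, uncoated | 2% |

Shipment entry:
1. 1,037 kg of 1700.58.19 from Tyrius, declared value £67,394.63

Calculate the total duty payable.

Line 1 (1700.58.19, Tyrius, 1,037 kg, £67,394.63):
Base rate for 1700.58.19 is 5.5% + £3.11/kg.
Duty = £67,394.63 × 5.5% + 1,037 × £3.11 = £6,931.77.

£6,931.77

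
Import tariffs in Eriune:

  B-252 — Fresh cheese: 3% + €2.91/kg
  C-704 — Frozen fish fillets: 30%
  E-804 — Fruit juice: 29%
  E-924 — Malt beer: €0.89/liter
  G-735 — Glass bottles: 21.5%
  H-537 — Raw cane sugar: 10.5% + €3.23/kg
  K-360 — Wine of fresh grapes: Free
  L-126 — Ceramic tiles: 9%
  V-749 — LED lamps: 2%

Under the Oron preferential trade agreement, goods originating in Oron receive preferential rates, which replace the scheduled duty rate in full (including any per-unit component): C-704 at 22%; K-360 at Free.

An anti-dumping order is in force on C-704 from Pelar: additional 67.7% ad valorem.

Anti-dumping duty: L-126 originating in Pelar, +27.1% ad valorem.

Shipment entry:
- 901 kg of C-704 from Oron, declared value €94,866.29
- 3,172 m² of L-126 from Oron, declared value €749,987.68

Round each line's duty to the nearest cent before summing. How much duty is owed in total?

€88,369.47

Line 1 (C-704, Oron, 901 kg, €94,866.29):
Base rate for C-704 is 30%.
Origin Oron qualifies under the Eriune–Oron agreement and C-704 is covered: preferential rate 22% applies instead.
The additional-duty order on C-704 targets Pelar, not Oron; it does not apply.
Duty = €94,866.29 × 22% = €20,870.58.
Line 2 (L-126, Oron, 3,172 m², €749,987.68):
Base rate for L-126 is 9%.
Origin Oron is the FTA partner but L-126 is not on the preference list; base rate stands.
The additional-duty order on L-126 targets Pelar, not Oron; it does not apply.
Duty = €749,987.68 × 9% = €67,498.89.
Total = €20,870.58 + €67,498.89 = €88,369.47.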